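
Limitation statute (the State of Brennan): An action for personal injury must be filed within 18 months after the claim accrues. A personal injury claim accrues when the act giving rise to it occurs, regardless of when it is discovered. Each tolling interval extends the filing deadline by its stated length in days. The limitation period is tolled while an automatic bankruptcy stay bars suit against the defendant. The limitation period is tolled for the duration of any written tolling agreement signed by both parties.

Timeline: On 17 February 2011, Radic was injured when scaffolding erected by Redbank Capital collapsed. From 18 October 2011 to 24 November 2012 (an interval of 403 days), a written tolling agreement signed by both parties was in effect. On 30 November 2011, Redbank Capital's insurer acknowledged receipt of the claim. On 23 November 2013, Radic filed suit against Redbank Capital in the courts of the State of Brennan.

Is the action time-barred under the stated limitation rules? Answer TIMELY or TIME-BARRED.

TIME-BARRED

The limitation period began to run on 17 February 2011.
Adding the 18 months base period to 17 February 2011 gives a deadline of 17 August 2012, before any tolling.
Because the written tolling agreement ran from 18 October 2011 to 24 November 2012, the deadline is extended by 403 days to 24 September 2013.
Nothing else in the chronology tolls or restarts the period.
The 23 November 2013 filing falls after the 24 September 2013 deadline; the claim is time-barred.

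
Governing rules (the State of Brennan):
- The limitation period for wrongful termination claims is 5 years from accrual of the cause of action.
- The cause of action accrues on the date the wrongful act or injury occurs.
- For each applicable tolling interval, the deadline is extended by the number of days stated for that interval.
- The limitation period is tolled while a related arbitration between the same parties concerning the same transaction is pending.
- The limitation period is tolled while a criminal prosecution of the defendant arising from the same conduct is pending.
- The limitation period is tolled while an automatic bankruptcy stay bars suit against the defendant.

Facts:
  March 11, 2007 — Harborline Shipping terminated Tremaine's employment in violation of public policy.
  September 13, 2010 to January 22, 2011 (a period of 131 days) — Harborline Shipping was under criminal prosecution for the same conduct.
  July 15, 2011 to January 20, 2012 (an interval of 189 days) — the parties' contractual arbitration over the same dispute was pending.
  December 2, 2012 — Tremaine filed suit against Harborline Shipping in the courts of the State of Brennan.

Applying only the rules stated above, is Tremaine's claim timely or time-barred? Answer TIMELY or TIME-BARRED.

TIMELY

The cause of action accrued on March 11, 2007, the date of the act.
5 years from March 11, 2007 is March 11, 2012.
The pending criminal prosecution from September 13, 2010 to January 22, 2011 tolled the period for 131 days, extending the deadline to July 20, 2012.
The period was tolled for 189 days by the pending related arbitration (July 15, 2011 to January 20, 2012), pushing the deadline to January 25, 2013.
The December 2, 2012 filing precedes the January 25, 2013 deadline; the claim is timely.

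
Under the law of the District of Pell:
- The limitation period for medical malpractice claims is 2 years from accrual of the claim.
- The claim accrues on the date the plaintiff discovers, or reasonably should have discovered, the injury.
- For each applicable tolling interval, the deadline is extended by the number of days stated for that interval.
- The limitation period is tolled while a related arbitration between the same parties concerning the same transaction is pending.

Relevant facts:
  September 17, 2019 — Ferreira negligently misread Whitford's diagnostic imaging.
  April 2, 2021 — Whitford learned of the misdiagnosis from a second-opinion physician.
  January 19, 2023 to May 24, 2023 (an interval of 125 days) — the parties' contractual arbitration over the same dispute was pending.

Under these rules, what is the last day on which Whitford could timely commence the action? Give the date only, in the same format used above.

August 5, 2023

Accrual is tied to discovery, so the period began on April 2, 2021 rather than on September 17, 2019 when the act occurred.
2 years from April 2, 2021 is April 2, 2023.
Because the pending related arbitration ran from January 19, 2023 to May 24, 2023, the deadline is extended by 125 days to August 5, 2023.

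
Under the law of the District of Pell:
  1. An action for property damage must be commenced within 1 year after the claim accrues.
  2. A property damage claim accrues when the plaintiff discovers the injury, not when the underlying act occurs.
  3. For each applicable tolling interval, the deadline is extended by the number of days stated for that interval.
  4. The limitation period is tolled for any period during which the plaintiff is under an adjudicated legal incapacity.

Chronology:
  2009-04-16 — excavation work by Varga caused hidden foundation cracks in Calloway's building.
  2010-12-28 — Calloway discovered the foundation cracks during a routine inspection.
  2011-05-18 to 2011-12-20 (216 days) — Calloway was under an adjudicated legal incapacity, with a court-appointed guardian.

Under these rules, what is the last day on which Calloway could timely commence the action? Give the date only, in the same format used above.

Under the discovery rule, the claim accrued on 2010-12-28, when Calloway discovered the injury — not on the 2009-04-16 date of the underlying act.
The untolled deadline — 1 year after 2010-12-28 — is 2011-12-28.
The plaintiff's legal incapacity from 2011-05-18 to 2011-12-20 tolled the period for 216 days, extending the deadline to 2012-07-31.

2012-07-31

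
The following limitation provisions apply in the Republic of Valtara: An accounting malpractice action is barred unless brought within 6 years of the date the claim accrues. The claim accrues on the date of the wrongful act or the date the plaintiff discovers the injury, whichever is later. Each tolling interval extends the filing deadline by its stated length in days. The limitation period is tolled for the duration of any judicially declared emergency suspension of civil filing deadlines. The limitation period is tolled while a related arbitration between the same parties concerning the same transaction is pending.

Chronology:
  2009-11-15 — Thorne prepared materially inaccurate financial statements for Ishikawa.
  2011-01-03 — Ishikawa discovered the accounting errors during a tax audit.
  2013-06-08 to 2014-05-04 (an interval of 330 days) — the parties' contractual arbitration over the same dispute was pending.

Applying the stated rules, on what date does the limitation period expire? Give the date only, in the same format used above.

2017-11-29

The claim accrued on 2011-01-03 — the later of the 2009-11-15 act and the 2011-01-03 discovery.
Adding the 6 years base period to 2011-01-03 gives a deadline of 2017-01-03, before any tolling.
The period was tolled for 330 days by the pending related arbitration (2013-06-08 to 2014-05-04), pushing the deadline to 2017-11-29.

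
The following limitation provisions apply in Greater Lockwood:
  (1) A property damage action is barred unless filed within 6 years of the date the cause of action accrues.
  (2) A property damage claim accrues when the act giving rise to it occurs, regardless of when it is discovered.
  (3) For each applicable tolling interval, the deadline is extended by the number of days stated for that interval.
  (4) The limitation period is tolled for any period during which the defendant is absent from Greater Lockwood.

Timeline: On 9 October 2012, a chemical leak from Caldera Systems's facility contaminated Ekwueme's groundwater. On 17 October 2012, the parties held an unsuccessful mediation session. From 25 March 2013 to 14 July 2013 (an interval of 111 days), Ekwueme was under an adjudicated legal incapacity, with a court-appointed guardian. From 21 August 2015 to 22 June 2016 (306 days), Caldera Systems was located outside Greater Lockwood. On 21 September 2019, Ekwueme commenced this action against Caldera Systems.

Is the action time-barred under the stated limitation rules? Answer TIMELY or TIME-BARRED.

TIME-BARRED

The cause of action accrued on 9 October 2012, the date of the act.
Adding the 6 years base period to 9 October 2012 gives a deadline of 9 October 2018, before any tolling.
Because the defendant's absence from the jurisdiction ran from 21 August 2015 to 22 June 2016, the deadline is extended by 306 days to 11 August 2019.
No stated provision tolls the period for the plaintiff's incapacity, so the interval from 25 March 2013 to 14 July 2013 has no effect on the deadline.
None of the other events listed affects the running of the period under the stated rules.
The 21 September 2019 filing falls after the 11 August 2019 deadline; the claim is time-barred.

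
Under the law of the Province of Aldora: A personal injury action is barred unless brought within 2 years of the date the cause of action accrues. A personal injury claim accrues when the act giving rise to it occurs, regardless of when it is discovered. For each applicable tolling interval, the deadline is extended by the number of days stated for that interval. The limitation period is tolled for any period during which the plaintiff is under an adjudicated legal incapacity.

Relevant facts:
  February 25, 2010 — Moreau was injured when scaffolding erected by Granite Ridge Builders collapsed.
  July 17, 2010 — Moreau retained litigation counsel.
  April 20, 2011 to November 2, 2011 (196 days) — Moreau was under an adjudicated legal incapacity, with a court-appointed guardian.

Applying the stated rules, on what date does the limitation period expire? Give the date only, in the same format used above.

The limitation period began to run on February 25, 2010.
The untolled deadline — 2 years after February 25, 2010 — is February 25, 2012.
The plaintiff's legal incapacity from April 20, 2011 to November 2, 2011 tolled the period for 196 days, extending the deadline to September 8, 2012.
The other events in the timeline have no effect on the limitation period under the stated rules.

September 8, 2012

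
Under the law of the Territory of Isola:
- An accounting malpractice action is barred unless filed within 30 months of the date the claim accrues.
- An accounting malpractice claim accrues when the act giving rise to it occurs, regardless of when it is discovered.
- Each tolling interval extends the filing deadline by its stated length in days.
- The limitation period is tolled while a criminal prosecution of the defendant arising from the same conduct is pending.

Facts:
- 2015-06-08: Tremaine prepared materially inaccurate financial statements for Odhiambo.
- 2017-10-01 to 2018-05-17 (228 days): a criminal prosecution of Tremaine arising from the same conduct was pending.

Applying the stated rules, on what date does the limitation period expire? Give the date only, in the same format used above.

2018-07-24

The limitation period began to run on 2015-06-08.
30 months from 2015-06-08 is 2017-12-08.
Because the pending criminal prosecution ran from 2017-10-01 to 2018-05-17, the deadline is extended by 228 days to 2018-07-24.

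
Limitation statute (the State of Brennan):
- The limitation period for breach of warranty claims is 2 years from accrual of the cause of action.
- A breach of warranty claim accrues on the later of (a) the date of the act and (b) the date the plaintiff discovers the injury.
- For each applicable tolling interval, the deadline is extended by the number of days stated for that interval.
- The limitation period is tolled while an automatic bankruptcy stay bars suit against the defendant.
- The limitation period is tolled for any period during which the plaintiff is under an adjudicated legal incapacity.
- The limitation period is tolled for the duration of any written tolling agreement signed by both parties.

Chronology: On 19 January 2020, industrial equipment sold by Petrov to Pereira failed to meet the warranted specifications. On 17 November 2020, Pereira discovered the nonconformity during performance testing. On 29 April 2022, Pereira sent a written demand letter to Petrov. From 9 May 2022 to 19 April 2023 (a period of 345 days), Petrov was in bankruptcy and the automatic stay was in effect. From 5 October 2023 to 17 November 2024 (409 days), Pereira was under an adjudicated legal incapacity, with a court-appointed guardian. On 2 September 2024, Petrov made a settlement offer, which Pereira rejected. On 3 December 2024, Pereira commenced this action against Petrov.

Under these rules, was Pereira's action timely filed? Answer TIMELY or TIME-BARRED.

The claim accrued on 17 November 2020 — the later of the 19 January 2020 act and the 17 November 2020 discovery.
Adding the 2 years base period to 17 November 2020 gives a deadline of 17 November 2022, before any tolling.
The period was tolled for 345 days by the automatic bankruptcy stay (9 May 2022 to 19 April 2023), pushing the deadline to 28 October 2023.
The plaintiff's legal incapacity from 5 October 2023 to 17 November 2024 tolled the period for 409 days, extending the deadline to 10 December 2024.
None of the other events listed affects the running of the period under the stated rules.
Pereira filed on 3 December 2024, before the 10 December 2024 deadline, so the action is timely.

TIMELY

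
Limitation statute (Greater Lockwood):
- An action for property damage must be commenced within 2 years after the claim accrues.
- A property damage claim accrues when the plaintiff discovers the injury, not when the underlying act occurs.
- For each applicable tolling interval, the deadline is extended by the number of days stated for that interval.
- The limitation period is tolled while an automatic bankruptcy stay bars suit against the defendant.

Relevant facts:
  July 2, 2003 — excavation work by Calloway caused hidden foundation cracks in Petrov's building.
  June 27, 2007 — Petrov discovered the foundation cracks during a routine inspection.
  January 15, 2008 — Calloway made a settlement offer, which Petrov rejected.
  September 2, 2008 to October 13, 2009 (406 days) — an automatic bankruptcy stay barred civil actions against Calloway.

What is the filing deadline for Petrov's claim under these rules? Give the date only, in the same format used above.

Under the discovery rule, the claim accrued on June 27, 2007, when Petrov discovered the injury — not on the July 2, 2003 date of the underlying act.
2 years from June 27, 2007 is June 27, 2009.
Because the automatic bankruptcy stay ran from September 2, 2008 to October 13, 2009, the deadline is extended by 406 days to August 7, 2010.
Nothing else in the chronology tolls or restarts the period.

August 7, 2010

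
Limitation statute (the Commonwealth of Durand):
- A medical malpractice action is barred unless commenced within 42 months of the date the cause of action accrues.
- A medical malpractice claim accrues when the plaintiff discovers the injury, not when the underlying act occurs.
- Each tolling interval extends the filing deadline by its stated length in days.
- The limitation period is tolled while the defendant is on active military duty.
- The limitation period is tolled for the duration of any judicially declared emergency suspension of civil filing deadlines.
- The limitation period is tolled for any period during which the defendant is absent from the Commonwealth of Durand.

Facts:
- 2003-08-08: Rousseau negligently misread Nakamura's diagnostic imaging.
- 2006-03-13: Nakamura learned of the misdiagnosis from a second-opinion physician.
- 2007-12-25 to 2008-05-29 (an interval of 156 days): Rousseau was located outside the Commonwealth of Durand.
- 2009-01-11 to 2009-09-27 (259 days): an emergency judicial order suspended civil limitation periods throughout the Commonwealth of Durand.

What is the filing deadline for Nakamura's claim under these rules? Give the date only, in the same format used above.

Under the discovery rule, the claim accrued on 2006-03-13, when Nakamura discovered the injury — not on the 2003-08-08 date of the underlying act.
The untolled deadline — 42 months after 2006-03-13 — is 2009-09-13.
The period was tolled for 156 days by the defendant's absence from the jurisdiction (2007-12-25 to 2008-05-29), pushing the deadline to 2010-02-16.
The period was tolled for 259 days by the emergency suspension of filing deadlines (2009-01-11 to 2009-09-27), pushing the deadline to 2010-11-02.

2010-11-02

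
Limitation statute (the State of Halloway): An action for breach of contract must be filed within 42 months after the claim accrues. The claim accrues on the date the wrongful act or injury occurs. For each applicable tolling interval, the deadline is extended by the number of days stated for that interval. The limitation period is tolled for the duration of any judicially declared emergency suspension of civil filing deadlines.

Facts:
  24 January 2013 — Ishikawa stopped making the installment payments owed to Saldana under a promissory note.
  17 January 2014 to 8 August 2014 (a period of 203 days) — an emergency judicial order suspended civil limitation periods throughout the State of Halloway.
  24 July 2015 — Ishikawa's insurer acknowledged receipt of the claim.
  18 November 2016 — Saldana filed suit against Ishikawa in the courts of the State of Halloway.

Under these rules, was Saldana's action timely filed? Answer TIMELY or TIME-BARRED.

The claim accrued on 24 January 2013, when the wrongful act occurred.
42 months from 24 January 2013 is 24 July 2016.
The emergency suspension of filing deadlines from 17 January 2014 to 8 August 2014 tolled the period for 203 days, extending the deadline to 12 February 2017.
Nothing else in the chronology tolls or restarts the period.
The 18 November 2016 filing precedes the 12 February 2017 deadline; the claim is timely.

TIMELY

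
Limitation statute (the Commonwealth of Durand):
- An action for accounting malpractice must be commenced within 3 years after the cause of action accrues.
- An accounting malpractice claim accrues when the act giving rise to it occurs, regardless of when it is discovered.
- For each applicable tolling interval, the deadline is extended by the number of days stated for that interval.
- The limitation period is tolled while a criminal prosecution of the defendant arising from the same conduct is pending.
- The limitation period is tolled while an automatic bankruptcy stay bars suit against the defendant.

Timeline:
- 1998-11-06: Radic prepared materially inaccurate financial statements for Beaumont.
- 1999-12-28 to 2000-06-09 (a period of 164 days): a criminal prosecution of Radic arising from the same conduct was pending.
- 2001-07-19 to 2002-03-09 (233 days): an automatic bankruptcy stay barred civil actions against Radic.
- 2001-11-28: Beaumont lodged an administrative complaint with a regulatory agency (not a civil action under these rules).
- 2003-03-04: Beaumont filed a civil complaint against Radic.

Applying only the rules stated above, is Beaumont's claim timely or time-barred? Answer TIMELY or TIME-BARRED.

The claim accrued on 1998-11-06, when the wrongful act occurred.
Adding the 3 years base period to 1998-11-06 gives a deadline of 2001-11-06, before any tolling.
The period was tolled for 164 days by the pending criminal prosecution (1999-12-28 to 2000-06-09), pushing the deadline to 2002-04-19.
Because the automatic bankruptcy stay ran from 2001-07-19 to 2002-03-09, the deadline is extended by 233 days to 2002-12-08.
The other events in the timeline have no effect on the limitation period under the stated rules.
Beaumont filed on 2003-03-04, after the 2002-12-08 deadline, so the action is time-barred.

TIME-BARRED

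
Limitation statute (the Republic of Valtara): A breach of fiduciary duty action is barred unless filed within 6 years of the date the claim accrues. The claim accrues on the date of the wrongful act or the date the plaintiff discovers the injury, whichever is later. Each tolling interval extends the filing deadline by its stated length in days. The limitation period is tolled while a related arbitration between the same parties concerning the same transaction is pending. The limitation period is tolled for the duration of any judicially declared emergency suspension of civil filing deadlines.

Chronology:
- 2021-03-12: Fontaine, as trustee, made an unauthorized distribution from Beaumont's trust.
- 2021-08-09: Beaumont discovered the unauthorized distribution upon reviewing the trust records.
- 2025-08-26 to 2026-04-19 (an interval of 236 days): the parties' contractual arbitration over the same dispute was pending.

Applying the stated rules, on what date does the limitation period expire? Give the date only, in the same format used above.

Because discovery on 2021-08-09 post-dates the 2021-03-12 act, accrual under the later-of rule falls on 2021-08-09.
The untolled deadline — 6 years after 2021-08-09 — is 2027-08-09.
Because the pending related arbitration ran from 2025-08-26 to 2026-04-19, the deadline is extended by 236 days to 2028-04-01.

2028-04-01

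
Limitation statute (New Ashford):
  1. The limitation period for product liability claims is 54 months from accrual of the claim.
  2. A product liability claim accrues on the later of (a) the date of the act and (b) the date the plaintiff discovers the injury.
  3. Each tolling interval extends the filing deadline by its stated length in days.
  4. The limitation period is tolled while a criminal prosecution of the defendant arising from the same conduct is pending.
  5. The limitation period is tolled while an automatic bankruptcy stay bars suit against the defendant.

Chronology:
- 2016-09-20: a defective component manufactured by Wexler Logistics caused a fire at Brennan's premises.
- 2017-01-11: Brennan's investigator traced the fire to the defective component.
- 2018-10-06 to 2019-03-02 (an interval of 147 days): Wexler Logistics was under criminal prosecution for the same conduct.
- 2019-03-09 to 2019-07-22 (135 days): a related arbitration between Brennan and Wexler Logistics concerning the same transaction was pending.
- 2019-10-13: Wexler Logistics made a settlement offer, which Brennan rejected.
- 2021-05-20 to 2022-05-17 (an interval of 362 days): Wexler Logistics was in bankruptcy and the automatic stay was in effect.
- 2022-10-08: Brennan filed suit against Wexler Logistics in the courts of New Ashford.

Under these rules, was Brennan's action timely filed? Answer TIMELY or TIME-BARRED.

TIMELY

Taking the later of the act (2016-09-20) and discovery (2017-01-11), the claim accrued on 2017-01-11.
54 months from 2017-01-11 is 2021-07-11.
The pending criminal prosecution from 2018-10-06 to 2019-03-02 tolled the period for 147 days, extending the deadline to 2021-12-05.
The period was tolled for 362 days by the automatic bankruptcy stay (2021-05-20 to 2022-05-17), pushing the deadline to 2022-12-02.
Although a pending arbitration ran from 2019-03-09 to 2019-07-22, the stated rules do not make that a tolling event, so it is disregarded.
The other events in the timeline have no effect on the limitation period under the stated rules.
The 2022-10-08 filing precedes the 2022-12-02 deadline; the claim is timely.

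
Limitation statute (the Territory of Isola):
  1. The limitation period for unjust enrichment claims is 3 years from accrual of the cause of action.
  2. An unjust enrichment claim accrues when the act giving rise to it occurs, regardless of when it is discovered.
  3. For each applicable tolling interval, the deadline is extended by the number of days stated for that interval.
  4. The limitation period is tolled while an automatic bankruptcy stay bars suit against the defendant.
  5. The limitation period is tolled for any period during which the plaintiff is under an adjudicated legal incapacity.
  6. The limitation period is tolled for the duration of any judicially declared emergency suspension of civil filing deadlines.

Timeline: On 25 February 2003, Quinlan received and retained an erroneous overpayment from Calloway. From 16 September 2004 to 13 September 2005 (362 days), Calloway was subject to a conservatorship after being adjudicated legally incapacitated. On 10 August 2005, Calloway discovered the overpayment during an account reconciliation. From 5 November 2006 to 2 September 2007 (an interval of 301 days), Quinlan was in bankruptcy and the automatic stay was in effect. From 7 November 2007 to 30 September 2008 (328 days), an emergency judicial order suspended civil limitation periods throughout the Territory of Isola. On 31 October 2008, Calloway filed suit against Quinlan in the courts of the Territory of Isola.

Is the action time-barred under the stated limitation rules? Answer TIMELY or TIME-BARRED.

The claim accrued on 25 February 2003, when the wrongful act occurred; under the stated occurrence rule the 10 August 2005 discovery does not delay accrual.
Adding the 3 years base period to 25 February 2003 gives a deadline of 25 February 2006, before any tolling.
The period was tolled for 362 days by the plaintiff's legal incapacity (16 September 2004 to 13 September 2005), pushing the deadline to 22 February 2007.
The automatic bankruptcy stay from 5 November 2006 to 2 September 2007 tolled the period for 301 days, extending the deadline to 20 December 2007.
The period was tolled for 328 days by the emergency suspension of filing deadlines (7 November 2007 to 30 September 2008), pushing the deadline to 12 November 2008.
The 31 October 2008 filing precedes the 12 November 2008 deadline; the claim is timely.

TIMELY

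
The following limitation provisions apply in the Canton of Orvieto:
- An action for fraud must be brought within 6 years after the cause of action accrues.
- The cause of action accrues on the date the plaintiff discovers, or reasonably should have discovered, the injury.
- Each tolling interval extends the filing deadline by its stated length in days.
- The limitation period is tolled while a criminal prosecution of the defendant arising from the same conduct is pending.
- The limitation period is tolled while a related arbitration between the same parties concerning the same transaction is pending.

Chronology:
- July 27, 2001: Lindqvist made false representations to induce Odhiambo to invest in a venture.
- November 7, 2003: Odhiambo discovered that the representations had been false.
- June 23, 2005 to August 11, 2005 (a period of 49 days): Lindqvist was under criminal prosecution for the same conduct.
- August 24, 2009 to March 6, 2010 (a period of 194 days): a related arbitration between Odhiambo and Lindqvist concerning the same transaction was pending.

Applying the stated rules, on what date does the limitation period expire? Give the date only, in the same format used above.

Accrual is tied to discovery, so the period began on November 7, 2003 rather than on July 27, 2001 when the act occurred.
The untolled deadline — 6 years after November 7, 2003 — is November 7, 2009.
The pending criminal prosecution from June 23, 2005 to August 11, 2005 tolled the period for 49 days, extending the deadline to December 26, 2009.
The period was tolled for 194 days by the pending related arbitration (August 24, 2009 to March 6, 2010), pushing the deadline to July 8, 2010.

July 8, 2010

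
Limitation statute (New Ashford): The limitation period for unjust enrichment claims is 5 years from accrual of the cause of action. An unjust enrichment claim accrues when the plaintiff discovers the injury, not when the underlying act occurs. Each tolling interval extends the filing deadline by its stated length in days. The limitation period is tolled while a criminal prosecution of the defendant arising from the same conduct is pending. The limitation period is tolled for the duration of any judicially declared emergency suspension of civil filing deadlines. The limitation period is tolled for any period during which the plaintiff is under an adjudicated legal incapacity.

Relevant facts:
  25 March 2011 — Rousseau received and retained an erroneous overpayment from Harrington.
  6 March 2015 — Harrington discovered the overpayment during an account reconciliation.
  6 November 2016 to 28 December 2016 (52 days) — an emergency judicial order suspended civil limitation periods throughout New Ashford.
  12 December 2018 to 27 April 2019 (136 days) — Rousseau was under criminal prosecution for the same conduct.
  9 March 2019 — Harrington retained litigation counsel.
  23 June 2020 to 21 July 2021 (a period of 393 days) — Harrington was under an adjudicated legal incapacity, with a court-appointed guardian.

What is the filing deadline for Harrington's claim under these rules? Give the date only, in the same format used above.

Accrual is tied to discovery, so the period began on 6 March 2015 rather than on 25 March 2011 when the act occurred.
The untolled deadline — 5 years after 6 March 2015 — is 6 March 2020.
The period was tolled for 52 days by the emergency suspension of filing deadlines (6 November 2016 to 28 December 2016), pushing the deadline to 27 April 2020.
Because the pending criminal prosecution ran from 12 December 2018 to 27 April 2019, the deadline is extended by 136 days to 10 September 2020.
Because the plaintiff's legal incapacity ran from 23 June 2020 to 21 July 2021, the deadline is extended by 393 days to 8 October 2021.
None of the other events listed affects the running of the period under the stated rules.

8 October 2021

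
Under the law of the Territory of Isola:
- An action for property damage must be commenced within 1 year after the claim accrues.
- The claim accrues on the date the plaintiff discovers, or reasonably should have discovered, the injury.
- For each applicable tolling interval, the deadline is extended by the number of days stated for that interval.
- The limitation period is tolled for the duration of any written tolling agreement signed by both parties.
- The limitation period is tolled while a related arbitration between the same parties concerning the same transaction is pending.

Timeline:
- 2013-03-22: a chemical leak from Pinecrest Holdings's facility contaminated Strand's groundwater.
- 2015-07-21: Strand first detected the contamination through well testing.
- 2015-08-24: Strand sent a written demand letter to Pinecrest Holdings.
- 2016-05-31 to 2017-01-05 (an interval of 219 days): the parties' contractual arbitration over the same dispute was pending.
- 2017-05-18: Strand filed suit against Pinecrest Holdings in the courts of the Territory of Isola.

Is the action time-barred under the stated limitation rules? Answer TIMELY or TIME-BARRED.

Under the discovery rule, the claim accrued on 2015-07-21, when Strand discovered the injury — not on the 2013-03-22 date of the underlying act.
Adding the 1 year base period to 2015-07-21 gives a deadline of 2016-07-21, before any tolling.
The pending related arbitration from 2016-05-31 to 2017-01-05 tolled the period for 219 days, extending the deadline to 2017-02-25.
Nothing else in the chronology tolls or restarts the period.
The 2017-05-18 filing falls after the 2017-02-25 deadline; the claim is time-barred.

TIME-BARRED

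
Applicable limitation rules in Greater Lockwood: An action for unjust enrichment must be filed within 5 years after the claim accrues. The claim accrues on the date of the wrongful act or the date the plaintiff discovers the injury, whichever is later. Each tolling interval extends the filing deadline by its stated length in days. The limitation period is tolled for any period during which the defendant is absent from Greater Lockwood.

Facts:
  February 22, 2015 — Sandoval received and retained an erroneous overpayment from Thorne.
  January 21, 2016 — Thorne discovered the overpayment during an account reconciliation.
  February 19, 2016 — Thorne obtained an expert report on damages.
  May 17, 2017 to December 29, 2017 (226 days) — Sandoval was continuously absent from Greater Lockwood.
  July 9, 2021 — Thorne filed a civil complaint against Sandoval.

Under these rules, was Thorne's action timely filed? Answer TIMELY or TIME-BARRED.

TIMELY

The claim accrued on January 21, 2016 — the later of the February 22, 2015 act and the January 21, 2016 discovery.
5 years from January 21, 2016 is January 21, 2021.
The period was tolled for 226 days by the defendant's absence from the jurisdiction (May 17, 2017 to December 29, 2017), pushing the deadline to September 4, 2021.
None of the other events listed affects the running of the period under the stated rules.
Filing on July 9, 2021 beat the September 4, 2021 deadline — the action is timely.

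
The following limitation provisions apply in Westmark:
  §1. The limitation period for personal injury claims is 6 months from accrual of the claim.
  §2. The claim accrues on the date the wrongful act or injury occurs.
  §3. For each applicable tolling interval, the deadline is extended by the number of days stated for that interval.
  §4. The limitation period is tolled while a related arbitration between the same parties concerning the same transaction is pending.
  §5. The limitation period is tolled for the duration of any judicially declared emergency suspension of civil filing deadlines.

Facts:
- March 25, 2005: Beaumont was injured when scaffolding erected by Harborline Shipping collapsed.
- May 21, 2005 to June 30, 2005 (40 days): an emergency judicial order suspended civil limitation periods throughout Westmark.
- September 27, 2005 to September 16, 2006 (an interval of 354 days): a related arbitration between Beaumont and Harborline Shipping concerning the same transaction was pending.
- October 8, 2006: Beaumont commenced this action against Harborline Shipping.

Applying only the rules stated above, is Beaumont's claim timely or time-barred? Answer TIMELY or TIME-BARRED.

The claim accrued on March 25, 2005, the date of the act.
6 months from March 25, 2005 is September 25, 2005.
The emergency suspension of filing deadlines from May 21, 2005 to June 30, 2005 tolled the period for 40 days, extending the deadline to November 4, 2005.
The period was tolled for 354 days by the pending related arbitration (September 27, 2005 to September 16, 2006), pushing the deadline to October 24, 2006.
The October 8, 2006 filing precedes the October 24, 2006 deadline; the claim is timely.

TIMELY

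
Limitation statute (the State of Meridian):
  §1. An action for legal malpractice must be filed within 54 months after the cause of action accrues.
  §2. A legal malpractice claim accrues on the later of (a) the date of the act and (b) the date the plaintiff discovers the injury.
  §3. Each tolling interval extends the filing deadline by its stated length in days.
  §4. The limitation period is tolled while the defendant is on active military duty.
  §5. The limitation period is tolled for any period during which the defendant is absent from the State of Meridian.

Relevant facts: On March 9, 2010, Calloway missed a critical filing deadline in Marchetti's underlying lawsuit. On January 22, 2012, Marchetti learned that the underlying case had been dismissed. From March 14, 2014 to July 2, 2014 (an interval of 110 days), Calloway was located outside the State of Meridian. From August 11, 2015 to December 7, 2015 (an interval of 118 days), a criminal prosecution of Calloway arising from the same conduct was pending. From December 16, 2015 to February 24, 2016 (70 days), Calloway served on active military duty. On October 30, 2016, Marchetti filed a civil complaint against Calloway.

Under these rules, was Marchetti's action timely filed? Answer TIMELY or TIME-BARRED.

TIMELY

The claim accrued on January 22, 2012 — the later of the March 9, 2010 act and the January 22, 2012 discovery.
The untolled deadline — 54 months after January 22, 2012 — is July 22, 2016.
Because the defendant's absence from the jurisdiction ran from March 14, 2014 to July 2, 2014, the deadline is extended by 110 days to November 9, 2016.
The period was tolled for 70 days by the defendant's active military service (December 16, 2015 to February 24, 2016), pushing the deadline to January 18, 2017.
Although a criminal prosecution ran from August 11, 2015 to December 7, 2015, the stated rules do not make that a tolling event, so it is disregarded.
Filing on October 30, 2016 beat the January 18, 2017 deadline — the action is timely.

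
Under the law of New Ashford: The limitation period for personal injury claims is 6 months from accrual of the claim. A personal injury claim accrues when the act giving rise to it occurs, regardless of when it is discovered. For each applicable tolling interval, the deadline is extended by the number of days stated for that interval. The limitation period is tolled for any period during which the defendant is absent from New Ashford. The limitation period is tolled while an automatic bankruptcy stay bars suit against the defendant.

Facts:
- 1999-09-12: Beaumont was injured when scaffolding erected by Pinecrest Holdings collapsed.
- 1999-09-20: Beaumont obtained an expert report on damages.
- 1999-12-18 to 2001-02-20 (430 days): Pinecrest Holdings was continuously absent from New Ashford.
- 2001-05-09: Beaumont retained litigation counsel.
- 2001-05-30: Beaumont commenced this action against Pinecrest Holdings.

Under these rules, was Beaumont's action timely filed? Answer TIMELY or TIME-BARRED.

TIME-BARRED

The claim accrued on 1999-09-12, when the wrongful act occurred.
Adding the 6 months base period to 1999-09-12 gives a deadline of 2000-03-12, before any tolling.
The defendant's absence from the jurisdiction from 1999-12-18 to 2001-02-20 tolled the period for 430 days, extending the deadline to 2001-05-16.
Nothing else in the chronology tolls or restarts the period.
Filing on 2001-05-30 missed the 2001-05-16 deadline — the action is time-barred.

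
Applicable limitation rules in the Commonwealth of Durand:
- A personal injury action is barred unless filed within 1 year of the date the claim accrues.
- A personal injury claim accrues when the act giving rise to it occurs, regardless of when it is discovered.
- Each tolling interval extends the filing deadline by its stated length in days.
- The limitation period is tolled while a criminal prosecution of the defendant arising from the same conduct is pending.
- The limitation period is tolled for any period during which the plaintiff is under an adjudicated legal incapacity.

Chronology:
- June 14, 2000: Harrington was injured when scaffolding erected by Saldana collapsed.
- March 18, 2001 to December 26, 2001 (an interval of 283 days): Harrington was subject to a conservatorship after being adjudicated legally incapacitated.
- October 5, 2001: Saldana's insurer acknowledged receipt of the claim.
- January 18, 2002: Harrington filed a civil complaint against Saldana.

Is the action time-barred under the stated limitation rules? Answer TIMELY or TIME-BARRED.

TIMELY

The limitation period began to run on June 14, 2000.
1 year from June 14, 2000 is June 14, 2001.
The period was tolled for 283 days by the plaintiff's legal incapacity (March 18, 2001 to December 26, 2001), pushing the deadline to March 24, 2002.
Nothing else in the chronology tolls or restarts the period.
Filing on January 18, 2002 beat the March 24, 2002 deadline — the action is timely.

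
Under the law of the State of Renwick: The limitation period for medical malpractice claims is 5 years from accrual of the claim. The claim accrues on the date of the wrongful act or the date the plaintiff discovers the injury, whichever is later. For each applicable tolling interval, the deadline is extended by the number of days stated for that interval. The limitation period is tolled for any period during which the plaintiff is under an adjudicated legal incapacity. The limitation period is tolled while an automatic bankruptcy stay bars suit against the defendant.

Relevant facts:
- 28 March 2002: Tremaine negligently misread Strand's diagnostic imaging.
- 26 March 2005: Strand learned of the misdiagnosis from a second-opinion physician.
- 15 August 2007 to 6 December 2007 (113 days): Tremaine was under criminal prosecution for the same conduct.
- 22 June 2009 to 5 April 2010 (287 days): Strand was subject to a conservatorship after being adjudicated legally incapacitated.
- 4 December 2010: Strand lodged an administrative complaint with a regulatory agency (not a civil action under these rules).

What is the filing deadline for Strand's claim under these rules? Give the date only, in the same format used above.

Taking the later of the act (28 March 2002) and discovery (26 March 2005), the claim accrued on 26 March 2005.
5 years from 26 March 2005 is 26 March 2010.
The period was tolled for 287 days by the plaintiff's legal incapacity (22 June 2009 to 5 April 2010), pushing the deadline to 7 January 2011.
No stated provision tolls the period for a criminal prosecution, so the interval from 15 August 2007 to 6 December 2007 has no effect on the deadline.
The other events in the timeline have no effect on the limitation period under the stated rules.

7 January 2011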